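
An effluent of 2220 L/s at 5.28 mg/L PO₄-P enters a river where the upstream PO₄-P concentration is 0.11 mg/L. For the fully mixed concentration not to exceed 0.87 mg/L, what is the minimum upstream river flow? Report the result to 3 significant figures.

Set C_mix = 0.87: (Q·0.1100 + 2220·5.280) / (Q + 2220) = 0.87
→ Q = 2220·(5.280 − 0.87)/(0.87 − 0.1100) = 12880 L/s.

12900 L/s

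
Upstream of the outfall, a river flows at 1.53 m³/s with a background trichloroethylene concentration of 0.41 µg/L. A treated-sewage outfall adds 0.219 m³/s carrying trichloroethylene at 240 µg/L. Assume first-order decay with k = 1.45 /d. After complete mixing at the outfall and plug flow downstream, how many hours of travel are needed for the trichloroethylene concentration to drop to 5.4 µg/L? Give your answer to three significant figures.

Mass balance: C = (1.530·0.4100 + 0.2190·240.0) / 1.749 = 53.19/1.749 = 30.41 µg/L.
30.41·exp(−k·t) = 5.4 → t = ln(30.41/5.4)/k = 103000 s = 28.61 h.

28.6 h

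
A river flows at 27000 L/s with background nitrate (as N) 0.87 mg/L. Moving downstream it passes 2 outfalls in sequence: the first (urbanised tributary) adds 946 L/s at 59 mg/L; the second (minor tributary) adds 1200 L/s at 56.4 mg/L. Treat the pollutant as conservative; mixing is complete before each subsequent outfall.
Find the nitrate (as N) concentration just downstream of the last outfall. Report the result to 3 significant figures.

Outfall 1: combined Q = 27950 L/s; C = (27000·0.8700 + 946.0·59.00)/27950 = 2.838 mg/L.
Outfall 2: combined Q = 29150 L/s; C = (27950·2.838 + 1200·56.40)/29150 = 5.043 mg/L.

5.04 mg/L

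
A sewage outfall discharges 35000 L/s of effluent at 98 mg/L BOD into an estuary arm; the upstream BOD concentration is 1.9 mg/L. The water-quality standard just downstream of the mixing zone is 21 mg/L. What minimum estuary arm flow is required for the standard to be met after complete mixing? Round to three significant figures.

Set C_mix = 21: (Q·1.900 + 35000·98.00) / (Q + 35000) = 21
→ Q = 35000·(98.00 − 21)/(21 − 1.900) = 141100 L/s.

141000 L/s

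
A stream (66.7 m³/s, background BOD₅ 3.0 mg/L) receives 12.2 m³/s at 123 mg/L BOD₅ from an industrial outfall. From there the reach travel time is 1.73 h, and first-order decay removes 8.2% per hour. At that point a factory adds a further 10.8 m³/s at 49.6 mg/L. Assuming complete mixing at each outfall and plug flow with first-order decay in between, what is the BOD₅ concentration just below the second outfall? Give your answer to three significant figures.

22.3 mg/L

Mass balance: C = (66.70·3.000 + 12.20·123.0) / 78.90 = 1701/78.90 = 21.56 mg/L; combined flow 78.90 m³/s.
8.2%/h lost → k = −ln(1 − 0.082) = 0.08556 h⁻¹.
Applying C = C₀e^(−kt): 21.56 × 0.8624 = 18.59 mg/L.
Second outfall: C = (78.90·18.59 + 10.80·49.60)/89.70 = 22.32 mg/L.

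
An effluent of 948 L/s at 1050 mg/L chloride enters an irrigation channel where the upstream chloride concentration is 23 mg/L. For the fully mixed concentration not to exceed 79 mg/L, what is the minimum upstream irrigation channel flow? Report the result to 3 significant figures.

16400 L/s

Set C_mix = 79: (Q·23.00 + 948.0·1050) / (Q + 948.0) = 79
→ Q = 948.0·(1050 − 79)/(79 − 23.00) = 16440 L/s.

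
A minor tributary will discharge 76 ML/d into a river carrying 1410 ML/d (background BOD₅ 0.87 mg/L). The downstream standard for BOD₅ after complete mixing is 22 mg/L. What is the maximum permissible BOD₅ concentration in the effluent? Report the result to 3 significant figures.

At the limit, (Qr·Cr + Qe·Cₑ)/(Qr + Qe) = 22:
Cₑ = (1486·22 − 1410·0.8700) / 76.00 = 414.0 mg/L.

414 mg/L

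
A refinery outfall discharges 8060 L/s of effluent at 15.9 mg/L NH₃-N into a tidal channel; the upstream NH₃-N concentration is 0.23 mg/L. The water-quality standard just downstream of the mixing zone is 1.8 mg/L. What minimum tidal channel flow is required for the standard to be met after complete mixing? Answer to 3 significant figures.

72400 L/s

Set C_mix = 1.8: (Q·0.2300 + 8060·15.90) / (Q + 8060) = 1.8
→ Q = 8060·(15.90 − 1.8)/(1.8 − 0.2300) = 72390 L/s.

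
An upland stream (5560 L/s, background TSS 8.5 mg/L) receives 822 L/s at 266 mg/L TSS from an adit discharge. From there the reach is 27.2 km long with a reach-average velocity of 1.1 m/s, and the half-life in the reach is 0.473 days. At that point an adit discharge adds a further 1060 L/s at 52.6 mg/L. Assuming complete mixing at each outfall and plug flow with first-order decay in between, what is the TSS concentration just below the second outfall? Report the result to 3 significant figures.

31.0 mg/L

After mixing, C = (5560·8.500 + 822.0·266.0) / 6382 = 265900/6382 = 41.67 mg/L; combined flow 6382 L/s.
Travel time t = 27.2·1000 / 1.1 = 24730 s = 6.869 h.
Half-life 0.473 d → k = ln 2 / 0.473 = 1.465 d⁻¹.
Applying C = C₀e^(−kt): 41.67 × 0.6574 = 27.39 mg/L.
Second outfall: C = (6382·27.39 + 1060·52.60)/7442 = 30.98 mg/L.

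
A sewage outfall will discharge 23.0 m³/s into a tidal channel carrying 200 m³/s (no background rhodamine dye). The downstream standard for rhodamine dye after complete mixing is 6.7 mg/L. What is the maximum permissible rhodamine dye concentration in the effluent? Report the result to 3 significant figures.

65.0 mg/L

At the limit, (Qr·Cr + Qe·Cₑ)/(Qr + Qe) = 6.7:
Cₑ = (223.0·6.7 − 200.0·0) / 23.00 = 64.96 mg/L.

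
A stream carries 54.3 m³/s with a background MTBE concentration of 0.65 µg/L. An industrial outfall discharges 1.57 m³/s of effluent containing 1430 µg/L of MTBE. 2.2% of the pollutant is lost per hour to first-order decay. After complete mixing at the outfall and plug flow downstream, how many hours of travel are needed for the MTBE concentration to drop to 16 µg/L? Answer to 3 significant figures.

42.1 h

After mixing, C = (54.30·0.6500 + 1.570·1430) / 55.87 = 2280/55.87 = 40.82 µg/L.
2.2%/h lost → k = −ln(1 − 0.022) = 0.02225 h⁻¹.
40.82·exp(−k·t) = 16 → t = ln(40.82/16)/k = 151600 s = 42.10 h.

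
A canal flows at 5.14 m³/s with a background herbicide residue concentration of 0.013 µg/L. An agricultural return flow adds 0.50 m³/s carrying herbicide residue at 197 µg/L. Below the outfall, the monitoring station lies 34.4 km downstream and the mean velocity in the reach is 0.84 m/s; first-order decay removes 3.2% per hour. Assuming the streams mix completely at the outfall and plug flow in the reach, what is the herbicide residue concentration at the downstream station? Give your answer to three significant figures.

Flow-weighted average: C = (5.140·0.01300 + 0.5000·197.0) / 5.640 = 98.57/5.640 = 17.48 µg/L.
Travel time t = 34.4·1000 / 0.84 = 40950 s = 11.38 h.
3.2%/h lost → k = −ln(1 − 0.032) = 0.03252 h⁻¹.
First-order decay: C = 17.48·exp(−k·t) = 17.48·0.6908 = 12.07 µg/L.

12.1 µg/L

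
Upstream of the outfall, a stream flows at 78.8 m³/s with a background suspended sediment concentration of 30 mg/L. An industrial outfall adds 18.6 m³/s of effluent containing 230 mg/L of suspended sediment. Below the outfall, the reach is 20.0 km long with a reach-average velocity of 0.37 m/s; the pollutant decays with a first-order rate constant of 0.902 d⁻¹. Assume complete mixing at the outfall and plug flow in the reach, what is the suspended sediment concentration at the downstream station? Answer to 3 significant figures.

Conservation of mass: C = (78.80·30.00 + 18.60·230.0) / 97.40 = 6642/97.40 = 68.19 mg/L.
Travel time t = 20.0·1000 / 0.37 = 54050 s = 15.02 h.
Applying C = C₀e^(−kt): 68.19 × 0.5687 = 38.78 mg/L.

38.8 mg/L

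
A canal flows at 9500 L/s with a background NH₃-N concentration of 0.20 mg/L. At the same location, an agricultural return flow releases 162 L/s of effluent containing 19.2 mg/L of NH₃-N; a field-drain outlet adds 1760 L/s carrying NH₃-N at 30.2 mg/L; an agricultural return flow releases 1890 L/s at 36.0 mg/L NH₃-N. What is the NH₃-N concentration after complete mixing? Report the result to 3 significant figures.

Conservation of mass: C = (9500·0.2000 + 162.0·19.20 + 1760·30.20 + 1890·36.00) / 13310 = 126200/13310 = 9.480 mg/L.

9.48 mg/L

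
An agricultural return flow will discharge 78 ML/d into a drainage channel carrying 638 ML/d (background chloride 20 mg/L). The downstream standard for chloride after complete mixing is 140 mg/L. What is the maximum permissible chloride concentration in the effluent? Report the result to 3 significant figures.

1120 mg/L

At the limit, (Qr·Cr + Qe·Cₑ)/(Qr + Qe) = 140:
Cₑ = (716.0·140 − 638.0·20.00) / 78.00 = 1122 mg/L.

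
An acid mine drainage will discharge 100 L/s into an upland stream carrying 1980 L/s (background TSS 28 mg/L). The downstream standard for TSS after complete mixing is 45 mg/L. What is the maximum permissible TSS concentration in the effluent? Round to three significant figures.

At the limit, (Qr·Cr + Qe·Cₑ)/(Qr + Qe) = 45:
Cₑ = (2080·45 − 1980·28.00) / 100.0 = 381.6 mg/L.

382 mg/L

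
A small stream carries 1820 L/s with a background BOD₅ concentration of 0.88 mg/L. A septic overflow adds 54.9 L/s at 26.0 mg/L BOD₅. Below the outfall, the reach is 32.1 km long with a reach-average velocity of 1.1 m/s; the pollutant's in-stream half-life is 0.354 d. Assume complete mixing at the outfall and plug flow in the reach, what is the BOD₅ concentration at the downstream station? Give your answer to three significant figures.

0.834 mg/L

Flow-weighted average: C = (1820·0.8800 + 54.90·26.00) / 1875 = 3029/1875 = 1.616 mg/L.
Travel time t = 32.1·1000 / 1.1 = 29180 s = 8.106 h.
Half-life 0.354 d → k = ln 2 / 0.354 = 1.958 d⁻¹.
Applying C = C₀e^(−kt): 1.616 × 0.5162 = 0.8339 mg/L.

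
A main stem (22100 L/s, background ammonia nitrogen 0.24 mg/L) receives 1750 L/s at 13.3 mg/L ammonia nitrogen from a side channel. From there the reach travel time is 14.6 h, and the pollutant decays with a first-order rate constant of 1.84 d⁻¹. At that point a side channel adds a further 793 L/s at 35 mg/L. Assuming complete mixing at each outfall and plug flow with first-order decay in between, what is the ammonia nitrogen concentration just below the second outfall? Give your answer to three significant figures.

1.50 mg/L

After mixing, C = (22100·0.2400 + 1750·13.30) / 23850 = 28580/23850 = 1.198 mg/L; combined flow 23850 L/s.
Applying C = C₀e^(−kt): 1.198 × 0.3265 = 0.3912 mg/L.
At the second outfall, C = (23850·0.3912 + 793.0·35.00) / (23850 + 793.0) = 1.505 mg/L.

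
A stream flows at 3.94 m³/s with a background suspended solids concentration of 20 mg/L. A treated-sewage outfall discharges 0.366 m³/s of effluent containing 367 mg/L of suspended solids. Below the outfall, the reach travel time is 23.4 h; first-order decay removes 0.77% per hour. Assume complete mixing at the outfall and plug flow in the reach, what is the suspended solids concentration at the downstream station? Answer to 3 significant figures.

Mass balance: C = (3.940·20.00 + 0.3660·367.0) / 4.306 = 213.1/4.306 = 49.49 mg/L.
0.77%/h lost → k = −ln(1 − 0.0077) = 0.007730 h⁻¹.
Applying C = C₀e^(−kt): 49.49 × 0.8345 = 41.30 mg/L.

41.3 mg/L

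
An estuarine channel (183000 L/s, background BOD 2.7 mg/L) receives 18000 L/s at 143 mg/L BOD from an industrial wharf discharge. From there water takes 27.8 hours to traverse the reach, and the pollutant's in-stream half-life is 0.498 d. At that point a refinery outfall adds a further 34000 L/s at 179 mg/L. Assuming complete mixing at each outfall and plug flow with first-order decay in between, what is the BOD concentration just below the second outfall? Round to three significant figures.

After mixing, C = (183000·2.700 + 18000·143.0) / 201000 = 3068000/201000 = 15.26 mg/L; combined flow 201000 L/s.
Half-life 0.498 d → k = ln 2 / 0.498 = 1.392 d⁻¹.
Decay over the reach: 15.26·exp(−kt) = 15.26·0.1994 = 3.044 mg/L.
At the second outfall, C = (201000·3.044 + 34000·179.0) / (201000 + 34000) = 28.50 mg/L.

28.5 mg/L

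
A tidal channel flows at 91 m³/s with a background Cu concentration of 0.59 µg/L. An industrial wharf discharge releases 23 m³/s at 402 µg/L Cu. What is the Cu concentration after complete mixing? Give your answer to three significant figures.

Mixed concentration C = ΣQC/ΣQ = (91.00·0.5900 + 23.00·402.0) / 114.0 = 9300/114.0 = 81.58 µg/L.

81.6 µg/L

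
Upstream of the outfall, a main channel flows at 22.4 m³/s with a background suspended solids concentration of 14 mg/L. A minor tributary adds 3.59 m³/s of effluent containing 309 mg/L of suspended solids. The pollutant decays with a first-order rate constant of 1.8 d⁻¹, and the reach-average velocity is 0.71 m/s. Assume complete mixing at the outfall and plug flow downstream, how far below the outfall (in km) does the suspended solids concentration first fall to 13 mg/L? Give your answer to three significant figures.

Flow-weighted average: C = (22.40·14.00 + 3.590·309.0) / 25.99 = 1423/25.99 = 54.75 mg/L.
Set 54.75·exp(−k·t) = 13 → t = ln(54.75/13)/k = 69010 s = 19.17 h.
Distance = v·t = 0.71·69010 = 49000 m = 49.00 km.

49.0 km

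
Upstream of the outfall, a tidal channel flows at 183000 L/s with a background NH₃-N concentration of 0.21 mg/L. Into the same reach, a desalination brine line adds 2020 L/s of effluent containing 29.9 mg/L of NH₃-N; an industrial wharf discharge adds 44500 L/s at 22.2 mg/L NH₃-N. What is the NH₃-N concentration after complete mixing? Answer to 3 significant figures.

Mixed concentration C = ΣQC/ΣQ = (183000·0.2100 + 2020·29.90 + 44500·22.20) / 229500 = 1087000/229500 = 4.735 mg/L.

4.73 mg/L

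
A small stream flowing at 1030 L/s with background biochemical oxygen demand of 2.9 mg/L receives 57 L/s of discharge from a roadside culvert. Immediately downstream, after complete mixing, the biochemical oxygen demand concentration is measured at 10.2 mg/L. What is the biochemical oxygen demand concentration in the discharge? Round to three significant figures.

Mass balance: 1030·2.900 + 57.00·Cₑ = 1087·10.20
→ Cₑ = (1087·10.20 − 1030·2.900) / 57.00 = 142.1 mg/L.

142 mg/L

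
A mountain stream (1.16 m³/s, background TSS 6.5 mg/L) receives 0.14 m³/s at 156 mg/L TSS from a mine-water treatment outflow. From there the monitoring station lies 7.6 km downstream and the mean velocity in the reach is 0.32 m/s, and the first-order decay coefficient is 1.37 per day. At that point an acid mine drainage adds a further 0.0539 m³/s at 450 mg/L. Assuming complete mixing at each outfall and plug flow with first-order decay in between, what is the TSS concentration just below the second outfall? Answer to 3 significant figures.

32.8 mg/L

Mixed concentration C = ΣQC/ΣQ = (1.160·6.500 + 0.1400·156.0) / 1.300 = 29.38/1.300 = 22.60 mg/L; combined flow 1.300 m³/s.
Travel time t = 7.6·1000 / 0.32 = 23750 s = 6.597 h.
First-order decay: C = 22.60·exp(−k·t) = 22.60·0.6862 = 15.51 mg/L.
Second outfall: C = (1.300·15.51 + 0.05390·450.0)/1.354 = 32.81 mg/L.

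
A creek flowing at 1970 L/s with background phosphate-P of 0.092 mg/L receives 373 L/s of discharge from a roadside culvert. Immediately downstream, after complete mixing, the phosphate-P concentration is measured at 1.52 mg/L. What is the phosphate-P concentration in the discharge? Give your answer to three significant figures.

9.06 mg/L

Mass balance: 1970·0.09200 + 373.0·Cₑ = 2343·1.520
→ Cₑ = (2343·1.520 − 1970·0.09200) / 373.0 = 9.062 mg/L.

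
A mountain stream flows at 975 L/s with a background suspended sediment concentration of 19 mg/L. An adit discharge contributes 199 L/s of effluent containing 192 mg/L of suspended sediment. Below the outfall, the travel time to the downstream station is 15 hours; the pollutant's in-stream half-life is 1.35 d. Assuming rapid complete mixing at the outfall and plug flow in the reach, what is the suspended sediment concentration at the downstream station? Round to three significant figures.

35.1 mg/L

Conservation of mass: C = (975.0·19.00 + 199.0·192.0) / 1174 = 56730/1174 = 48.32 mg/L.
Half-life 1.35 d → k = ln 2 / 1.35 = 0.5134 d⁻¹.
After decay, C = 48.32 × e^(−kt) = 48.32 × 0.7255 = 35.06 mg/L.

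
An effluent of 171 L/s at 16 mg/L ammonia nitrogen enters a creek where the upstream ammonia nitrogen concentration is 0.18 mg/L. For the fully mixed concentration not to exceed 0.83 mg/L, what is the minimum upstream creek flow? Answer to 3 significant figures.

Set C_mix = 0.83: (Q·0.1800 + 171.0·16.00) / (Q + 171.0) = 0.83
→ Q = 171.0·(16.00 − 0.83)/(0.83 − 0.1800) = 3991 L/s.

3990 L/s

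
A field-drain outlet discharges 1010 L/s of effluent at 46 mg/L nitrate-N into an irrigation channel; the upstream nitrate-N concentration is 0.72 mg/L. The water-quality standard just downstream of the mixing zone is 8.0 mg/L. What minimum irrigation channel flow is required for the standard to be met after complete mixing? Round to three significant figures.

Set C_mix = 8.0: (Q·0.7200 + 1010·46.00) / (Q + 1010) = 8.0
→ Q = 1010·(46.00 − 8.0)/(8.0 − 0.7200) = 5272 L/s.

5270 L/s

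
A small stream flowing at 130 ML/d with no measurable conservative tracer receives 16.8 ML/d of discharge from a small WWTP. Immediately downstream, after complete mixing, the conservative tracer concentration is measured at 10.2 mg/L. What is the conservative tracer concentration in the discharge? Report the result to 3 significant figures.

Mass balance: 130.0·0 + 16.80·Cₑ = 146.8·10.20
→ Cₑ = (146.8·10.20 − 130.0·0) / 16.80 = 89.13 mg/L.

89.1 mg/L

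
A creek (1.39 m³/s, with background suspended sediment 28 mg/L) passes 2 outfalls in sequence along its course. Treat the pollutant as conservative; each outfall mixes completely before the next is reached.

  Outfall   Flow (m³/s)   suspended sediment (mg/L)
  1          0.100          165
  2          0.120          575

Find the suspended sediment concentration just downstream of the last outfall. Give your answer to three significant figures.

After outfall 1: Q = 1.390 + 0.1000 = 1.490 m³/s; C = (1.390·28.00 + 0.1000·165.0)/1.490 = 37.19 mg/L.
After outfall 2: Q = 1.490 + 0.1200 = 1.610 m³/s; C = (1.490·37.19 + 0.1200·575.0)/1.610 = 77.28 mg/L.

77.3 mg/L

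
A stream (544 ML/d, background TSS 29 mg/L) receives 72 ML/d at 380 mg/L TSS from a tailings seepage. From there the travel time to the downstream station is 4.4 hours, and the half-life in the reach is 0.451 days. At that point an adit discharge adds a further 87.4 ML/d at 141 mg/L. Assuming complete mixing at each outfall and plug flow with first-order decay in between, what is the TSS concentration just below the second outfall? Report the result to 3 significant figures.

63.8 mg/L

Flow-weighted average: C = (544.0·29.00 + 72.00·380.0) / 616.0 = 43140/616.0 = 70.03 mg/L; combined flow 616.0 ML/d.
Half-life 0.451 d → k = ln 2 / 0.451 = 1.537 d⁻¹.
Decay over the reach: 70.03·exp(−kt) = 70.03·0.7544 = 52.83 mg/L.
Second outfall: C = (616.0·52.83 + 87.40·141.0)/703.4 = 63.79 mg/L.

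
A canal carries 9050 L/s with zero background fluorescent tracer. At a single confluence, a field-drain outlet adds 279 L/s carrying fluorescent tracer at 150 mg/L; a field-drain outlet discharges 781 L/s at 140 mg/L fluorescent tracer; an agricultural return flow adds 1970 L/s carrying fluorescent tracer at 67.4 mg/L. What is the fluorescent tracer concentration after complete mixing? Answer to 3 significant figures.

23.5 mg/L

Mixed concentration C = ΣQC/ΣQ = (9050·0 + 279.0·150.0 + 781.0·140.0 + 1970·67.40) / 12080 = 284000/12080 = 23.51 mg/L.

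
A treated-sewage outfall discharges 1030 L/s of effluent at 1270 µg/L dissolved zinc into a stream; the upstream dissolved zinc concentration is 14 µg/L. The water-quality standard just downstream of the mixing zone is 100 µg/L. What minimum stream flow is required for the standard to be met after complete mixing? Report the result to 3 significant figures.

Set C_mix = 100: (Q·14.00 + 1030·1270) / (Q + 1030) = 100
→ Q = 1030·(1270 − 100)/(100 − 14.00) = 14010 L/s.

14000 L/s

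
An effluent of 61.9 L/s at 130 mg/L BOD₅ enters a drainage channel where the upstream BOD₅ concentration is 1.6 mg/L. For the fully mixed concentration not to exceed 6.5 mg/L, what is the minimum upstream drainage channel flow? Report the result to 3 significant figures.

Set C_mix = 6.5: (Q·1.600 + 61.90·130.0) / (Q + 61.90) = 6.5
→ Q = 61.90·(130.0 − 6.5)/(6.5 − 1.600) = 1560 L/s.

1560 L/s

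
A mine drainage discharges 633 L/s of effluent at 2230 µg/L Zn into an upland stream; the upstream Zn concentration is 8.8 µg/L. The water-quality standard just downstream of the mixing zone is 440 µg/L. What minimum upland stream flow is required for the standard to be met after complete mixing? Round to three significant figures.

Set C_mix = 440: (Q·8.800 + 633.0·2230) / (Q + 633.0) = 440
→ Q = 633.0·(2230 − 440)/(440 − 8.800) = 2628 L/s.

2630 L/s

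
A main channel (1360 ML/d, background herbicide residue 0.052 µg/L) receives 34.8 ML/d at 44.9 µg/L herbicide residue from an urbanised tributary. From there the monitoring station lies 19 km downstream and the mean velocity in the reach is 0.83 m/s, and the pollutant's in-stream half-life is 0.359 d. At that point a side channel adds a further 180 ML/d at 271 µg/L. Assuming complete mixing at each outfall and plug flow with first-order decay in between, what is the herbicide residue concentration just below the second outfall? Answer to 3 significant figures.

After mixing, C = (1360·0.05200 + 34.80·44.90) / 1395 = 1633/1395 = 1.171 µg/L; combined flow 1395 ML/d.
Travel time t = 19·1000 / 0.83 = 22890 s = 6.359 h.
Half-life 0.359 d → k = ln 2 / 0.359 = 1.931 d⁻¹.
First-order decay: C = 1.171·exp(−k·t) = 1.171·0.5996 = 0.7021 µg/L.
Second outfall: C = (1395·0.7021 + 180.0·271.0)/1575 = 31.60 µg/L.

31.6 µg/L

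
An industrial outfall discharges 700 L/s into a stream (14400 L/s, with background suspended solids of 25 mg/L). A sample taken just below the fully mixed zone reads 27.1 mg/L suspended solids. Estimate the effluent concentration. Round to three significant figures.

Mass balance: 14400·25.00 + 700.0·Cₑ = 15100·27.10
→ Cₑ = (15100·27.10 − 14400·25.00) / 700.0 = 70.30 mg/L.

70.3 mg/L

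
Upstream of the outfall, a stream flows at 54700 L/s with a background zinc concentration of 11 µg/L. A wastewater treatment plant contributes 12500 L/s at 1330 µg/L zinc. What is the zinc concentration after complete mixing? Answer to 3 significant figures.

Mixed concentration C = ΣQC/ΣQ = (54700·11.00 + 12500·1330) / 67200 = 17230000/67200 = 256.3 µg/L.

256 µg/L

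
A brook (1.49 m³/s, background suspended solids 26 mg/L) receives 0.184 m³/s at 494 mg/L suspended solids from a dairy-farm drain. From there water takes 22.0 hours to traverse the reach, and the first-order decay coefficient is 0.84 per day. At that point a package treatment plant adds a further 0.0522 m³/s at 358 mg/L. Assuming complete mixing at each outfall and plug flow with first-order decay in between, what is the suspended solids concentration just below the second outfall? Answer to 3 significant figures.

Mixed concentration C = ΣQC/ΣQ = (1.490·26.00 + 0.1840·494.0) / 1.674 = 129.6/1.674 = 77.44 mg/L; combined flow 1.674 m³/s.
Applying C = C₀e^(−kt): 77.44 × 0.4630 = 35.86 mg/L.
At the second outfall, C = (1.674·35.86 + 0.05220·358.0) / (1.674 + 0.05220) = 45.60 mg/L.

45.6 mg/L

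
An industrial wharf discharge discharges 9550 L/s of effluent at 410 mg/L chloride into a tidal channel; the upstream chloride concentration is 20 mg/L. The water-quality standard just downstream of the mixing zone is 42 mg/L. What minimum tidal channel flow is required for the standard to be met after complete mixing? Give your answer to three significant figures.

Set C_mix = 42: (Q·20.00 + 9550·410.0) / (Q + 9550) = 42
→ Q = 9550·(410.0 − 42)/(42 − 20.00) = 159700 L/s.

160000 L/s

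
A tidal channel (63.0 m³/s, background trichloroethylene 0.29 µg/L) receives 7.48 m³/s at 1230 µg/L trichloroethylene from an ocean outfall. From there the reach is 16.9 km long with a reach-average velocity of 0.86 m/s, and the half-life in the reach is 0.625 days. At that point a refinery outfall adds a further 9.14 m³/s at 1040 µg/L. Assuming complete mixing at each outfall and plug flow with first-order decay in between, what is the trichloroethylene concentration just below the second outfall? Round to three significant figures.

209 µg/L

Mixed concentration C = ΣQC/ΣQ = (63.00·0.2900 + 7.480·1230) / 70.48 = 9219/70.48 = 130.8 µg/L; combined flow 70.48 m³/s.
Travel time t = 16.9·1000 / 0.86 = 19650 s = 5.459 h.
Half-life 0.625 d → k = ln 2 / 0.625 = 1.109 d⁻¹.
Applying C = C₀e^(−kt): 130.8 × 0.7771 = 101.6 µg/L.
At the second outfall, C = (70.48·101.6 + 9.140·1040) / (70.48 + 9.140) = 209.4 µg/L.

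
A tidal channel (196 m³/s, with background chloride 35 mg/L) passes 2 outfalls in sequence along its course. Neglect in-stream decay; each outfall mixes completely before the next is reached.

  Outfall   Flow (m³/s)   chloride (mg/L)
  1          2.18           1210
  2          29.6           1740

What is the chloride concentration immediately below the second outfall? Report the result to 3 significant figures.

268 mg/L

After outfall 1: Q = 196.0 + 2.180 = 198.2 m³/s; C = (196.0·35.00 + 2.180·1210)/198.2 = 47.93 mg/L.
After outfall 2: Q = 198.2 + 29.60 = 227.8 m³/s; C = (198.2·47.93 + 29.60·1740)/227.8 = 267.8 mg/L.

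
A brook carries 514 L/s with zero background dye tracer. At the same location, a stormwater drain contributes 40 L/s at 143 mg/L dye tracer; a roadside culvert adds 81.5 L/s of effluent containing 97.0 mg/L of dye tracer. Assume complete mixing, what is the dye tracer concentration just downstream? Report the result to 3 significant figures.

21.4 mg/L

After mixing, C = (514.0·0 + 40.00·143.0 + 81.50·97.00) / 635.5 = 13630/635.5 = 21.44 mg/L.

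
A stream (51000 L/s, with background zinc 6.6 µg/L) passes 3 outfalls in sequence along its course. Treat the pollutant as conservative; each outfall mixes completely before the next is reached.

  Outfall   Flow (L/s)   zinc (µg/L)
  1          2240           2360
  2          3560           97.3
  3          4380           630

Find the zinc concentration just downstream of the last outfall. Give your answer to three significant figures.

After outfall 1: Q = 51000 + 2240 = 53240 L/s; C = (51000·6.600 + 2240·2360)/53240 = 105.6 µg/L.
After outfall 2: Q = 53240 + 3560 = 56800 L/s; C = (53240·105.6 + 3560·97.30)/56800 = 105.1 µg/L.
After outfall 3: Q = 56800 + 4380 = 61180 L/s; C = (56800·105.1 + 4380·630.0)/61180 = 142.7 µg/L.

143 µg/L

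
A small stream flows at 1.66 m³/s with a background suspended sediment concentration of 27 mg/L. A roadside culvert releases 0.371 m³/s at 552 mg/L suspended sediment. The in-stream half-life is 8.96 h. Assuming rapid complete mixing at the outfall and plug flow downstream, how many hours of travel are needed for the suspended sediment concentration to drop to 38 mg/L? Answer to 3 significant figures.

15.2 h

After mixing, C = (1.660·27.00 + 0.3710·552.0) / 2.031 = 249.6/2.031 = 122.9 mg/L.
Half-life 8.96 h → k = ln 2 / 8.96 = 0.07736 h⁻¹ = 1.857 d⁻¹.
122.9·exp(−k·t) = 38 → t = ln(122.9/38)/k = 54620 s = 15.17 h.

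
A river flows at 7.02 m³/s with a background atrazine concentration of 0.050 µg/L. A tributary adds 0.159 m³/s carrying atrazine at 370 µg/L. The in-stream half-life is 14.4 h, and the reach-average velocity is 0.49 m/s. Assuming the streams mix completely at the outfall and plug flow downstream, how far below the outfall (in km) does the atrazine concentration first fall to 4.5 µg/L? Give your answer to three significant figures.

22.2 km

Mass balance: C = (7.020·0.05000 + 0.1590·370.0) / 7.179 = 59.18/7.179 = 8.244 µg/L.
Half-life 14.4 h → k = ln 2 / 14.4 = 0.04814 h⁻¹ = 1.155 d⁻¹.
Set 8.244·exp(−k·t) = 4.5 → t = ln(8.244/4.5)/k = 45270 s = 12.58 h.
Distance = v·t = 0.49·45270 = 22180 m = 22.18 km.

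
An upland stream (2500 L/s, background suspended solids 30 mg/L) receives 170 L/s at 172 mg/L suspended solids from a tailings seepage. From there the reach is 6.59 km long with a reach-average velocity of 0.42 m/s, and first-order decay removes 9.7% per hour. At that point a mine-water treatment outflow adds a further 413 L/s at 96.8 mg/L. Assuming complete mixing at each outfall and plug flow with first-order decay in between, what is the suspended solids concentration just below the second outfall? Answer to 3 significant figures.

After mixing, C = (2500·30.00 + 170.0·172.0) / 2670 = 104200/2670 = 39.04 mg/L; combined flow 2670 L/s.
Travel time t = 6.59·1000 / 0.42 = 15690 s = 4.358 h.
9.7%/h lost → k = −ln(1 − 0.097) = 0.1020 h⁻¹.
Decay over the reach: 39.04·exp(−kt) = 39.04·0.6410 = 25.03 mg/L.
At the second outfall, C = (2670·25.03 + 413.0·96.80) / (2670 + 413.0) = 34.64 mg/L.

34.6 mg/L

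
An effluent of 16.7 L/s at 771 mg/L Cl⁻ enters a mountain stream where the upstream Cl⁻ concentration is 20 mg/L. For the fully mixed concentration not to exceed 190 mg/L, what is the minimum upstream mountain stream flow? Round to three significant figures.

57.1 L/s

Set C_mix = 190: (Q·20.00 + 16.70·771.0) / (Q + 16.70) = 190
→ Q = 16.70·(771.0 − 190)/(190 − 20.00) = 57.07 L/s.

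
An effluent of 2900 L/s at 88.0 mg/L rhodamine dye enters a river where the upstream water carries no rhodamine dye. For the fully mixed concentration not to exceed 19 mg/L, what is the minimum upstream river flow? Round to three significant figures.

10500 L/s

Set C_mix = 19: (Q·0 + 2900·88.00) / (Q + 2900) = 19
→ Q = 2900·(88.00 − 19)/(19 − 0) = 10530 L/s.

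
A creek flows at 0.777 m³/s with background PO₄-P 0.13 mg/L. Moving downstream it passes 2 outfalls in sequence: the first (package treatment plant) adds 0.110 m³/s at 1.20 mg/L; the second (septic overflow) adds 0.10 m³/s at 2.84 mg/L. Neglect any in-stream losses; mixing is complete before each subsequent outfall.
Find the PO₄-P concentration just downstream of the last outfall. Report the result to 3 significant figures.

0.524 mg/L

Below outfall 1: Q → 0.8870 m³/s, C = (0.7770·0.1300 + 0.1100·1.200)/0.8870 = 0.2627 mg/L.
Below outfall 2: Q → 0.9870 m³/s, C = (0.8870·0.2627 + 0.1000·2.840)/0.9870 = 0.5238 mg/L.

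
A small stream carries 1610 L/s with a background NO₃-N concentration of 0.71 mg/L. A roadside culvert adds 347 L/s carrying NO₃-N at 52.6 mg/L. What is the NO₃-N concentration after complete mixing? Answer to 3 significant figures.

9.91 mg/L

After mixing, C = (1610·0.7100 + 347.0·52.60) / 1957 = 19400/1957 = 9.911 mg/L.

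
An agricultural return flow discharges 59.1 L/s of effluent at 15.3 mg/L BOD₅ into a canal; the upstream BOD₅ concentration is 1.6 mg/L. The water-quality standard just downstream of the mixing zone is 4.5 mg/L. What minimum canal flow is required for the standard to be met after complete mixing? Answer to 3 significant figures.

Set C_mix = 4.5: (Q·1.600 + 59.10·15.30) / (Q + 59.10) = 4.5
→ Q = 59.10·(15.30 − 4.5)/(4.5 − 1.600) = 220.1 L/s.

220 L/s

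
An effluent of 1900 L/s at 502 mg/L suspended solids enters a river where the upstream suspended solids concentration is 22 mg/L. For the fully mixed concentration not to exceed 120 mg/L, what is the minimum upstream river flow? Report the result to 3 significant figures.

Set C_mix = 120: (Q·22.00 + 1900·502.0) / (Q + 1900) = 120
→ Q = 1900·(502.0 − 120)/(120 − 22.00) = 7406 L/s.

7410 L/s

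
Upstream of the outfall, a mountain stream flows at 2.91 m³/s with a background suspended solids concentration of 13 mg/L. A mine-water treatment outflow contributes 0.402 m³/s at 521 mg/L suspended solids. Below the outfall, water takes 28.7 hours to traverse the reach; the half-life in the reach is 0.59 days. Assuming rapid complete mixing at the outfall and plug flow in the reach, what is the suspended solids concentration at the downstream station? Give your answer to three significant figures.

Flow-weighted average: C = (2.910·13.00 + 0.4020·521.0) / 3.312 = 247.3/3.312 = 74.66 mg/L.
Half-life 0.59 d → k = ln 2 / 0.59 = 1.175 d⁻¹.
After decay, C = 74.66 × e^(−kt) = 74.66 × 0.2454 = 18.32 mg/L.

18.3 mg/L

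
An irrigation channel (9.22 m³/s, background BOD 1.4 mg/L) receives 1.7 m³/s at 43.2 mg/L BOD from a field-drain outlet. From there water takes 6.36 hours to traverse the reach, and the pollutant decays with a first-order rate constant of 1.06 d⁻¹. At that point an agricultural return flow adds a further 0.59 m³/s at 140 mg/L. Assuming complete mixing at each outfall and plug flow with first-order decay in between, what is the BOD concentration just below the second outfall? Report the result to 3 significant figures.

12.8 mg/L

Flow-weighted average: C = (9.220·1.400 + 1.700·43.20) / 10.92 = 86.35/10.92 = 7.907 mg/L; combined flow 10.92 m³/s.
First-order decay: C = 7.907·exp(−k·t) = 7.907·0.7551 = 5.971 mg/L.
Second outfall: C = (10.92·5.971 + 0.5900·140.0)/11.51 = 12.84 mg/L.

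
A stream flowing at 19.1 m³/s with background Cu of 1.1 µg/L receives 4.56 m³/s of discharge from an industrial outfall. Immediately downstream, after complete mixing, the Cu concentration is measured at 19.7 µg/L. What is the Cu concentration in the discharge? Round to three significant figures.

Mass balance: 19.10·1.100 + 4.560·Cₑ = 23.66·19.70
→ Cₑ = (23.66·19.70 − 19.10·1.100) / 4.560 = 97.61 µg/L.

97.6 µg/L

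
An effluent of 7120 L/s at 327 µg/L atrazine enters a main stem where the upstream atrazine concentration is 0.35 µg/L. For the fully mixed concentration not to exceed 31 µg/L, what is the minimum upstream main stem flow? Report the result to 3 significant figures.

68800 L/s

Set C_mix = 31: (Q·0.3500 + 7120·327.0) / (Q + 7120) = 31
→ Q = 7120·(327.0 − 31)/(31 − 0.3500) = 68760 L/s.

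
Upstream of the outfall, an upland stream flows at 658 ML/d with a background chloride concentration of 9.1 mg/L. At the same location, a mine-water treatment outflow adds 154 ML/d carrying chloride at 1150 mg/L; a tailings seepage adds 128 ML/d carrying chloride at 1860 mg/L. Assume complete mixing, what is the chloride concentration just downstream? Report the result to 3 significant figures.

Mass balance: C = (658.0·9.100 + 154.0·1150 + 128.0·1860) / 940.0 = 421200/940.0 = 448.1 mg/L.

448 mg/L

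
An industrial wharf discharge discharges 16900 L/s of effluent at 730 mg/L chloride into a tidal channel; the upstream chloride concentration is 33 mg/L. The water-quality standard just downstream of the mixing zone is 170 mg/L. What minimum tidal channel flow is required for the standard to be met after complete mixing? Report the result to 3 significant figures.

69100 L/s

Set C_mix = 170: (Q·33.00 + 16900·730.0) / (Q + 16900) = 170
→ Q = 16900·(730.0 − 170)/(170 − 33.00) = 69080 L/s.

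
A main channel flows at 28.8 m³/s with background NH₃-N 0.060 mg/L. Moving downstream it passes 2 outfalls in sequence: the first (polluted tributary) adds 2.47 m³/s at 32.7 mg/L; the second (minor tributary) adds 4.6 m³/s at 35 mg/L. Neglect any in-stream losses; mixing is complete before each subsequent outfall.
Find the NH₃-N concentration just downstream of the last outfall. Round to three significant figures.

After outfall 1: Q = 28.80 + 2.470 = 31.27 m³/s; C = (28.80·0.06000 + 2.470·32.70)/31.27 = 2.638 mg/L.
After outfall 2: Q = 31.27 + 4.600 = 35.87 m³/s; C = (31.27·2.638 + 4.600·35.00)/35.87 = 6.788 mg/L.

6.79 mg/L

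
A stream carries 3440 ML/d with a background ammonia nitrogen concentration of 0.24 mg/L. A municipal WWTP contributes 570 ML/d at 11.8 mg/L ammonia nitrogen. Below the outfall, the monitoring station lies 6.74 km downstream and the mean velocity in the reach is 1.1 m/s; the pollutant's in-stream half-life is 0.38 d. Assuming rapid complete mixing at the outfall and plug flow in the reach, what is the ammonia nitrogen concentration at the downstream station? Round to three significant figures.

Mixed concentration C = ΣQC/ΣQ = (3440·0.2400 + 570.0·11.80) / 4010 = 7552/4010 = 1.883 mg/L.
Travel time t = 6.74·1000 / 1.1 = 6127 s = 1.702 h.
Half-life 0.38 d → k = ln 2 / 0.38 = 1.824 d⁻¹.
First-order decay: C = 1.883·exp(−k·t) = 1.883·0.8787 = 1.655 mg/L.

1.65 mg/L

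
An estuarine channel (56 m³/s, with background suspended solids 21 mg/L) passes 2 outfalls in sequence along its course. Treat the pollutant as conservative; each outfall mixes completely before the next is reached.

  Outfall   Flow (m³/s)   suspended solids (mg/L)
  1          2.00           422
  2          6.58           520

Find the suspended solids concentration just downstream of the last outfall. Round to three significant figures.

Below outfall 1: Q → 58.00 m³/s, C = (56.00·21.00 + 2.000·422.0)/58.00 = 34.83 mg/L.
Below outfall 2: Q → 64.58 m³/s, C = (58.00·34.83 + 6.580·520.0)/64.58 = 84.26 mg/L.

84.3 mg/L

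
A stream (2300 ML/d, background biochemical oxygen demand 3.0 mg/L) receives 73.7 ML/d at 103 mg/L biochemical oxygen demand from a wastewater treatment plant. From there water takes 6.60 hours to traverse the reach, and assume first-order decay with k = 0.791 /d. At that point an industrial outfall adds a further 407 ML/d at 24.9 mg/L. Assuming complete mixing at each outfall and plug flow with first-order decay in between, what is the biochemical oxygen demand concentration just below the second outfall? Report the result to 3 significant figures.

7.84 mg/L

Flow-weighted average: C = (2300·3.000 + 73.70·103.0) / 2374 = 14490/2374 = 6.105 mg/L; combined flow 2374 ML/d.
First-order decay: C = 6.105·exp(−k·t) = 6.105·0.8045 = 4.911 mg/L.
Second outfall: C = (2374·4.911 + 407.0·24.90)/2781 = 7.837 mg/L.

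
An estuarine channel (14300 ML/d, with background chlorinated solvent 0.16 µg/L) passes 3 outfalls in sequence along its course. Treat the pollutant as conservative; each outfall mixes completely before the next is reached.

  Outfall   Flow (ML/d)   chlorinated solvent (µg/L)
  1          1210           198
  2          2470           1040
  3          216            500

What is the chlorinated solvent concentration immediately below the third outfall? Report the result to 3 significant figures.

After outfall 1: Q = 14300 + 1210 = 15510 ML/d; C = (14300·0.1600 + 1210·198.0)/15510 = 15.59 µg/L.
After outfall 2: Q = 15510 + 2470 = 17980 ML/d; C = (15510·15.59 + 2470·1040)/17980 = 156.3 µg/L.
After outfall 3: Q = 17980 + 216.0 = 18200 ML/d; C = (17980·156.3 + 216.0·500.0)/18200 = 160.4 µg/L.

160 µg/L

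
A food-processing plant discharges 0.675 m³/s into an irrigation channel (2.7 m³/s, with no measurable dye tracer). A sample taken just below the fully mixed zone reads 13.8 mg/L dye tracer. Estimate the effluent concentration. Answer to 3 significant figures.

Mass balance: 2.700·0 + 0.6750·Cₑ = 3.375·13.80
→ Cₑ = (3.375·13.80 − 2.700·0) / 0.6750 = 69.00 mg/L.

69.0 mg/L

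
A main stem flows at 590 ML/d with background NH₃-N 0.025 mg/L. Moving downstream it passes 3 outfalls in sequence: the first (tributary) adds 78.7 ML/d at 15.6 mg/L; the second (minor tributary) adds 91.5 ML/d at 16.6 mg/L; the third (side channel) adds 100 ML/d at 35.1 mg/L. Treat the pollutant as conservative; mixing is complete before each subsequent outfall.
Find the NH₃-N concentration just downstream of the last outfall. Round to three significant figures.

7.29 mg/L

Outfall 1: combined Q = 668.7 ML/d; C = (590.0·0.02500 + 78.70·15.60)/668.7 = 1.858 mg/L.
Outfall 2: combined Q = 760.2 ML/d; C = (668.7·1.858 + 91.50·16.60)/760.2 = 3.632 mg/L.
Outfall 3: combined Q = 860.2 ML/d; C = (760.2·3.632 + 100.0·35.10)/860.2 = 7.291 mg/L.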